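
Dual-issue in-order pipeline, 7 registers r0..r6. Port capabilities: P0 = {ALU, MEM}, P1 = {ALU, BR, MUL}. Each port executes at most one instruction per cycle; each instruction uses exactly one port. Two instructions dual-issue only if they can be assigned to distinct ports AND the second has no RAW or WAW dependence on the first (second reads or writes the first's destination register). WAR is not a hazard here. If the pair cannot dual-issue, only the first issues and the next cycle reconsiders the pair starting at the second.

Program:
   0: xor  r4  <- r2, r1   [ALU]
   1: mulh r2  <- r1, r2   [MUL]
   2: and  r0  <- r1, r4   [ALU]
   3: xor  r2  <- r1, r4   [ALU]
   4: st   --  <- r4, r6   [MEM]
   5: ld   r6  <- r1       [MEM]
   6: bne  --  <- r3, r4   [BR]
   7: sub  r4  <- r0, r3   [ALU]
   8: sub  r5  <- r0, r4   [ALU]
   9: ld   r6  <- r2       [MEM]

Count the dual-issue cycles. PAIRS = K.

PAIRS = 4

  cy0 -> i0+i1 (xor;mulh) 2-wide
  cy1 -> i2+i3 (and;xor) 2-wide
  cy2 -> i4 (st) no-port MEM/MEM
  cy3 -> i5+i6 (ld;bne) 2-wide
  cy4 -> i7 (sub) RAW r4
  cy5 -> i8+i9 (sub;ld) 2-wide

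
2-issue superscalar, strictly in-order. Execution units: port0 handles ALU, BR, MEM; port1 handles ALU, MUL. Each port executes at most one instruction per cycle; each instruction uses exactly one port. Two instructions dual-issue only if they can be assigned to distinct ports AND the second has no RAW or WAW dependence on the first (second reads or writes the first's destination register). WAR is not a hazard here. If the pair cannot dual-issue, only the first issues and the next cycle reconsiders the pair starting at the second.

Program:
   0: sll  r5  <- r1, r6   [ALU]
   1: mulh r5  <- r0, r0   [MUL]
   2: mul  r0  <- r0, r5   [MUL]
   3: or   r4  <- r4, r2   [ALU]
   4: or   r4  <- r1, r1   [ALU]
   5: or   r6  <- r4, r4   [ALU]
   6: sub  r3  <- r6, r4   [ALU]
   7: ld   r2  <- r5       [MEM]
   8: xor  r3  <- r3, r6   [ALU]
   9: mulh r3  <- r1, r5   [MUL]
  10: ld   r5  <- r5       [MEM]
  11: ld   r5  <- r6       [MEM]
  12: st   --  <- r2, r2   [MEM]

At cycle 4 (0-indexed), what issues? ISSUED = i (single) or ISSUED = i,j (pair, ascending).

ISSUED = 5

0. sll @i0  | WAW r5
1. mulh @i1  | no-port MUL/MUL
2. mul/or @i2,i3  | dual
3. or @i4  | RAW r4
4. or @i5  | RAW r6
5. sub/ld @i6,i7  | dual
6. xor @i8  | WAW r3
7. mulh/ld @i9,i10  | dual
8. ld @i11  | no-port MEM/MEM
9. st @i12  | tail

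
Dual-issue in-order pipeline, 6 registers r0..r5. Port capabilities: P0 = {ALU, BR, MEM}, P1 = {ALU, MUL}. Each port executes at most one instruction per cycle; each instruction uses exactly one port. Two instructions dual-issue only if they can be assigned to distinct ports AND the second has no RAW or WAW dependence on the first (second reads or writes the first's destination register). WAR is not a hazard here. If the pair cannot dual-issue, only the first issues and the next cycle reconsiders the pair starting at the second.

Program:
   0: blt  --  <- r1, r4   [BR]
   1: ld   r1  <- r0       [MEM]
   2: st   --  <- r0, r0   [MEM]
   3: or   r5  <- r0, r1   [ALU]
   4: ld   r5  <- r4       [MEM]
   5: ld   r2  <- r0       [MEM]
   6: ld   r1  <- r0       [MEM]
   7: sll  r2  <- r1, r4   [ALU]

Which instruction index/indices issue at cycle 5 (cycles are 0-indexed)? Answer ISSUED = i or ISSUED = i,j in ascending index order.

ISSUED = 6

[0] i0  blt.BR  -- no-port BR/MEM
[1] i1  ld.MEM  -- no-port MEM/MEM
[2] i2+i3  st.MEM or.ALU  -- 2-wide
[3] i4  ld.MEM  -- no-port MEM/MEM
[4] i5  ld.MEM  -- no-port MEM/MEM
[5] i6  ld.MEM  -- RAW r1
[6] i7  sll.ALU  -- tail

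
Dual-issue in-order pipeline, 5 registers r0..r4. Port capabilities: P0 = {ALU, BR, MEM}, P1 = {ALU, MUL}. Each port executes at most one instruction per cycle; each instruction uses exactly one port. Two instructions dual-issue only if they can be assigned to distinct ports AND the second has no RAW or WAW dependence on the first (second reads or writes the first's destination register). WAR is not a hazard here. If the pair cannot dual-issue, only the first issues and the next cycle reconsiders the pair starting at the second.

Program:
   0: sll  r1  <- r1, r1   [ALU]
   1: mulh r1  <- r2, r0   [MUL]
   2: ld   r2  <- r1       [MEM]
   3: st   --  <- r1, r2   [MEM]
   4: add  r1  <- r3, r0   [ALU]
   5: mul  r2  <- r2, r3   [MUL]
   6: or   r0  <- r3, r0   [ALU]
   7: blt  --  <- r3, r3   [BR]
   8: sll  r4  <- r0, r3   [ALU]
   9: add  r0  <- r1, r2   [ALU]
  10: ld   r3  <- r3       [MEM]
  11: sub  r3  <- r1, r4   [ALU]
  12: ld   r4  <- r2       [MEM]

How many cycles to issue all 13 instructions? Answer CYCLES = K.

t=0 i0:sll ; WAW r1
t=1 i1:mulh ; RAW r1
t=2 i2:ld ; no-port MEM/MEM
t=3 i3+i4:st add ; 2-wide
t=4 i5+i6:mul or ; 2-wide
t=5 i7+i8:blt sll ; 2-wide
t=6 i9+i10:add ld ; 2-wide
t=7 i11+i12:sub ld ; 2-wide

CYCLES = 8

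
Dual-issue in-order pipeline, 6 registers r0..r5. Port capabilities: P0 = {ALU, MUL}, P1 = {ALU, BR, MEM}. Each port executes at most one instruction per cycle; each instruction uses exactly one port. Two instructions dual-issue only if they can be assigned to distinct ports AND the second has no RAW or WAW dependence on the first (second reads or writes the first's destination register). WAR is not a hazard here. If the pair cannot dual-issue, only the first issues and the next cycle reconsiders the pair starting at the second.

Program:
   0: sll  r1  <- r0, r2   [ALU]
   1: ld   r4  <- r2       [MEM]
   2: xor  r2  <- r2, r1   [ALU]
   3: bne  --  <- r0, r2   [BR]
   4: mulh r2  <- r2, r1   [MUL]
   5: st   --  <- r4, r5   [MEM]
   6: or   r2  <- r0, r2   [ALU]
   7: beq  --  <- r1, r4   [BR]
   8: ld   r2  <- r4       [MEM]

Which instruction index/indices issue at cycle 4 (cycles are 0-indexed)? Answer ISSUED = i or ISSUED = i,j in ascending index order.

ISSUED = 7

t=0 i0&i1:sll.ALU/ld.MEM ; dual
t=1 i2:xor.ALU ; RAW r2
t=2 i3&i4:bne.BR/mulh.MUL ; dual
t=3 i5&i6:st.MEM/or.ALU ; dual
t=4 i7:beq.BR ; no-port BR/MEM
t=5 i8:ld.MEM ; tail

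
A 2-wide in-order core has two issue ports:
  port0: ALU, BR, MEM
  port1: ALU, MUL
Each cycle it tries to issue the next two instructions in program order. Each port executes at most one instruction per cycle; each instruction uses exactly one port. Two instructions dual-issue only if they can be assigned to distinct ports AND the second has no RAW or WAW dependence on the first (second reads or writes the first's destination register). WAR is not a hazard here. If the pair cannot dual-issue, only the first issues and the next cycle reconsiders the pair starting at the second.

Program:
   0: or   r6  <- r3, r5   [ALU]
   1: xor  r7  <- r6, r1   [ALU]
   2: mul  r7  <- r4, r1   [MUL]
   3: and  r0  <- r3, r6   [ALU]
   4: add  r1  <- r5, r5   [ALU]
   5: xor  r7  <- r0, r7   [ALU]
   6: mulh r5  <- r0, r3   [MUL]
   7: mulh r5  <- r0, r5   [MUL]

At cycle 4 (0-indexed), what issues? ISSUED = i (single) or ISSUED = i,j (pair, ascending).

c0: i0 or  RAW r6
c1: i1 xor  WAW r7
c2: i2+i3 mul;and  pair
c3: i4+i5 add;xor  pair
c4: i6 mulh  no-port MUL/MUL
c5: i7 mulh  tail

ISSUED = 6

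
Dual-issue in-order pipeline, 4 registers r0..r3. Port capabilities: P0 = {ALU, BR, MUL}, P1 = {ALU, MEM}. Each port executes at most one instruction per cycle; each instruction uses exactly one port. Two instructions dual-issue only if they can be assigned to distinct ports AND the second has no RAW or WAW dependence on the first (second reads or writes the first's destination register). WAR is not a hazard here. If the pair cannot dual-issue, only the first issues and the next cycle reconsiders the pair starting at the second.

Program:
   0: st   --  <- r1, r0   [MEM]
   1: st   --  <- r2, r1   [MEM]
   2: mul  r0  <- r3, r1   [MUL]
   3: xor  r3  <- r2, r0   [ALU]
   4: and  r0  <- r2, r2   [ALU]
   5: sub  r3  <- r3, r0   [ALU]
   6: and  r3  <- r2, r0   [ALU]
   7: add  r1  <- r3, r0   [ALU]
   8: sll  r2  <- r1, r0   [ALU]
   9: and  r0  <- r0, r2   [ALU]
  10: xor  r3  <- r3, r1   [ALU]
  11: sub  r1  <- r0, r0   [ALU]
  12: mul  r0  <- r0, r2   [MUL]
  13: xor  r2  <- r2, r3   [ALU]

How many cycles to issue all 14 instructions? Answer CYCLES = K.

0. st.MEM @i0  | no-port MEM/MEM
1. st.MEM+mul.MUL @i1+i2  | dual
2. xor.ALU+and.ALU @i3+i4  | dual
3. sub.ALU @i5  | WAW r3
4. and.ALU @i6  | RAW r3
5. add.ALU @i7  | RAW r1
6. sll.ALU @i8  | RAW r2
7. and.ALU+xor.ALU @i9+i10  | dual
8. sub.ALU+mul.MUL @i11+i12  | dual
9. xor.ALU @i13  | tail

CYCLES = 10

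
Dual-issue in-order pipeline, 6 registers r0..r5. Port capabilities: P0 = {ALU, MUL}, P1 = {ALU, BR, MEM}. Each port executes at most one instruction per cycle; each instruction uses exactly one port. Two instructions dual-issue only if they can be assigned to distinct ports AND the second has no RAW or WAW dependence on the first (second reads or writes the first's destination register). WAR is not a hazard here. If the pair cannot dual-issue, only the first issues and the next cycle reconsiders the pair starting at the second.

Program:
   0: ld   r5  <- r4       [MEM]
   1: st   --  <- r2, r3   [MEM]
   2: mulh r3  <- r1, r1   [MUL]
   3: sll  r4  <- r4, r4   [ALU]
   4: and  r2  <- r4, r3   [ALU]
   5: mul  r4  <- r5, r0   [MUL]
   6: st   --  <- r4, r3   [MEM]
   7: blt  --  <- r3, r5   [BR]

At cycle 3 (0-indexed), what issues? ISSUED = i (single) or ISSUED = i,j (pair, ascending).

ISSUED = 4,5

0. ld @i0  | no-port MEM/MEM
1. st mulh @i1&i2  | pair
2. sll @i3  | RAW r4
3. and mul @i4&i5  | pair
4. st @i6  | no-port MEM/BR
5. blt @i7  | tail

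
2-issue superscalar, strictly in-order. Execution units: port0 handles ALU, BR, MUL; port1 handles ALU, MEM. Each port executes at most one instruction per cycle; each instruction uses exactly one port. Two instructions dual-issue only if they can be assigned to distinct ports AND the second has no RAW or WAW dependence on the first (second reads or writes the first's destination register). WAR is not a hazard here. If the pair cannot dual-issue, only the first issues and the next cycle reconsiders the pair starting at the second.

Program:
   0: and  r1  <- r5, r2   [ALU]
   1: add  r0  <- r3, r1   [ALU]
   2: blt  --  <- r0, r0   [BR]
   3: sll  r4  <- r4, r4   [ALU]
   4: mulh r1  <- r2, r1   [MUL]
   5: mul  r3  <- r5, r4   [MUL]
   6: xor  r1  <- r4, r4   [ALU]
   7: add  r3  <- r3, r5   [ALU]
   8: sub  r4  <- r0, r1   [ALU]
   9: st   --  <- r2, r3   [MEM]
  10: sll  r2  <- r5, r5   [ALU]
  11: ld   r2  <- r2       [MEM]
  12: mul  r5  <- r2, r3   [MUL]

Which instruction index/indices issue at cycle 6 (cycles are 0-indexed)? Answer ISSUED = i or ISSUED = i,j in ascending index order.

#0 head=0: and i0 RAW r1
#1 head=1: add i1 RAW r0
#2 head=2: blt;sll i2/i3 2-wide
#3 head=4: mulh i4 no-port MUL/MUL
#4 head=5: mul;xor i5/i6 2-wide
#5 head=7: add;sub i7/i8 2-wide
#6 head=9: st;sll i9/i10 2-wide
#7 head=11: ld i11 RAW r2
#8 head=12: mul i12 tail

ISSUED = 9,10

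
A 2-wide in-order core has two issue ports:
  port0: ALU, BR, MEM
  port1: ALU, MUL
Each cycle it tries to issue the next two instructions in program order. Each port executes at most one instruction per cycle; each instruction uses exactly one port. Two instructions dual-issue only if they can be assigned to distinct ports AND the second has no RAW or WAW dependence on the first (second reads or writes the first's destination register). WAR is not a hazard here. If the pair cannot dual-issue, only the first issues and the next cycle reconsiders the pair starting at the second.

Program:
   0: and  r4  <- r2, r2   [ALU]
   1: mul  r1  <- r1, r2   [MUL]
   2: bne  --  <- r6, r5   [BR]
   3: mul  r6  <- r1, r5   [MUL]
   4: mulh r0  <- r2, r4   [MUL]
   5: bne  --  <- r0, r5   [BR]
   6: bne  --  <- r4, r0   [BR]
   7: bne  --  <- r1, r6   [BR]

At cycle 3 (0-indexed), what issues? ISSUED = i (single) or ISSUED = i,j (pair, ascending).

  cy0 -> i0+i1 (and.ALU;mul.MUL) pair
  cy1 -> i2+i3 (bne.BR;mul.MUL) pair
  cy2 -> i4 (mulh.MUL) RAW r0
  cy3 -> i5 (bne.BR) no-port BR/BR
  cy4 -> i6 (bne.BR) no-port BR/BR
  cy5 -> i7 (bne.BR) tail

ISSUED = 5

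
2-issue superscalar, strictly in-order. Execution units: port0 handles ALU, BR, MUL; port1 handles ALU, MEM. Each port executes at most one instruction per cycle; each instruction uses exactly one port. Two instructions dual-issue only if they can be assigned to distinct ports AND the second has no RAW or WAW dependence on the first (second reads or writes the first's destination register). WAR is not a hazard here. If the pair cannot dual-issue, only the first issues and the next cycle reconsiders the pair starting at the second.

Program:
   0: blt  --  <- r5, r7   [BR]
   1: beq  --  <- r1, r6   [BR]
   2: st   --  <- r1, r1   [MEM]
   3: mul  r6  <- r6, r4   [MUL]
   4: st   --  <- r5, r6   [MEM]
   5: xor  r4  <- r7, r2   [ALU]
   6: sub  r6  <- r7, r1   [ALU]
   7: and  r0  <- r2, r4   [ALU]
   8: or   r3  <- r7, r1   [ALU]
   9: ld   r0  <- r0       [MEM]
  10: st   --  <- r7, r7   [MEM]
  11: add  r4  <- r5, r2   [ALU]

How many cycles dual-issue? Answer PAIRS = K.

c0: i0 blt  no-port BR/BR
c1: i1+i2 beq;st  2-wide
c2: i3 mul  RAW r6
c3: i4+i5 st;xor  2-wide
c4: i6+i7 sub;and  2-wide
c5: i8+i9 or;ld  2-wide
c6: i10+i11 st;add  2-wide

PAIRS = 5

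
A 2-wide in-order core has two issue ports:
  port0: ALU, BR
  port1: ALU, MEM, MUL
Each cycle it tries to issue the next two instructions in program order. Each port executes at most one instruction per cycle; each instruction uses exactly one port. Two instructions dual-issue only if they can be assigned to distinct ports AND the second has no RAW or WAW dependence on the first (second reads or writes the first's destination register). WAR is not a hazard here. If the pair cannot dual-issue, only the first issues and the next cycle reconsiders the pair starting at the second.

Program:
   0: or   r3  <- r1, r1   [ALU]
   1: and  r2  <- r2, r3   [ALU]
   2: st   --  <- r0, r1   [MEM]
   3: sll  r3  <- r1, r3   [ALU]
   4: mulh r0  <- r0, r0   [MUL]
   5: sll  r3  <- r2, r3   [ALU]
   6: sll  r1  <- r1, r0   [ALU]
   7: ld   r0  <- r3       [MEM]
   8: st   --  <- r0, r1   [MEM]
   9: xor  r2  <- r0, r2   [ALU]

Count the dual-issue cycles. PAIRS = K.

PAIRS = 4

0. or.ALU @i0  | RAW r3
1. and.ALU+st.MEM @i1&i2  | dual
2. sll.ALU+mulh.MUL @i3&i4  | dual
3. sll.ALU+sll.ALU @i5&i6  | dual
4. ld.MEM @i7  | no-port MEM/MEM
5. st.MEM+xor.ALU @i8&i9  | dual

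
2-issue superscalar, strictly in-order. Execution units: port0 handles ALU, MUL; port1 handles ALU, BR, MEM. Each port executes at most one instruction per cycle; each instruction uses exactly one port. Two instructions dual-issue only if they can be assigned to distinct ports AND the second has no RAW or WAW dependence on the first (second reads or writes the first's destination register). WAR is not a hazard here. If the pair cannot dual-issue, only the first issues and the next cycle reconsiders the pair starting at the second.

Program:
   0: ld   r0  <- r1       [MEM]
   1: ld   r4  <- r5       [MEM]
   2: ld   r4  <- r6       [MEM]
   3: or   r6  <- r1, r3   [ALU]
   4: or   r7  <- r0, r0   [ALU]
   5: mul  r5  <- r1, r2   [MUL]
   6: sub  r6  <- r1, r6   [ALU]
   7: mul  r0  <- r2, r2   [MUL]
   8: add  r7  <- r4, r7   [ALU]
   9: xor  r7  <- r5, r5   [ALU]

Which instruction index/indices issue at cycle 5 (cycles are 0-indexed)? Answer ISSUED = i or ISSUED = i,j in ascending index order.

ISSUED = 8

  cy0 -> i0 (ld.MEM) no-port MEM/MEM
  cy1 -> i1 (ld.MEM) no-port MEM/MEM
  cy2 -> i2/i3 (ld.MEM+or.ALU) 2-wide
  cy3 -> i4/i5 (or.ALU+mul.MUL) 2-wide
  cy4 -> i6/i7 (sub.ALU+mul.MUL) 2-wide
  cy5 -> i8 (add.ALU) WAW r7
  cy6 -> i9 (xor.ALU) tail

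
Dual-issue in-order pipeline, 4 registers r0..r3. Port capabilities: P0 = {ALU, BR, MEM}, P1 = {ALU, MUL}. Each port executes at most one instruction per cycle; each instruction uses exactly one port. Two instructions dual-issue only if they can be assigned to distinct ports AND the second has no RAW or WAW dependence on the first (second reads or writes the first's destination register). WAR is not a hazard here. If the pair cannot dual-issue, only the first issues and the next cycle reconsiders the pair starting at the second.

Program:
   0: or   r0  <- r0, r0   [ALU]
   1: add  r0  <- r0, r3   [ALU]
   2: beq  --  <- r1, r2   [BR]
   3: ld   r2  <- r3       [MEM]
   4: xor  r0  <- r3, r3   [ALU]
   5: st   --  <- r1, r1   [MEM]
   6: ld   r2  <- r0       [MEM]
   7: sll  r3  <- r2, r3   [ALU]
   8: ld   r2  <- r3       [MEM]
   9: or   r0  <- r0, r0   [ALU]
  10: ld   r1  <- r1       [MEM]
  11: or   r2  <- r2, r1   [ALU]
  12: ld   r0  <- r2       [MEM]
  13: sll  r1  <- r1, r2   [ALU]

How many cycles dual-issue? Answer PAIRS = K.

[0] i0  or.ALU  -- RAW+WAW r0
[1] i1/i2  add.ALU;beq.BR  -- 2-wide
[2] i3/i4  ld.MEM;xor.ALU  -- 2-wide
[3] i5  st.MEM  -- no-port MEM/MEM
[4] i6  ld.MEM  -- RAW r2
[5] i7  sll.ALU  -- RAW r3
[6] i8/i9  ld.MEM;or.ALU  -- 2-wide
[7] i10  ld.MEM  -- RAW r1
[8] i11  or.ALU  -- RAW r2
[9] i12/i13  ld.MEM;sll.ALU  -- 2-wide

PAIRS = 4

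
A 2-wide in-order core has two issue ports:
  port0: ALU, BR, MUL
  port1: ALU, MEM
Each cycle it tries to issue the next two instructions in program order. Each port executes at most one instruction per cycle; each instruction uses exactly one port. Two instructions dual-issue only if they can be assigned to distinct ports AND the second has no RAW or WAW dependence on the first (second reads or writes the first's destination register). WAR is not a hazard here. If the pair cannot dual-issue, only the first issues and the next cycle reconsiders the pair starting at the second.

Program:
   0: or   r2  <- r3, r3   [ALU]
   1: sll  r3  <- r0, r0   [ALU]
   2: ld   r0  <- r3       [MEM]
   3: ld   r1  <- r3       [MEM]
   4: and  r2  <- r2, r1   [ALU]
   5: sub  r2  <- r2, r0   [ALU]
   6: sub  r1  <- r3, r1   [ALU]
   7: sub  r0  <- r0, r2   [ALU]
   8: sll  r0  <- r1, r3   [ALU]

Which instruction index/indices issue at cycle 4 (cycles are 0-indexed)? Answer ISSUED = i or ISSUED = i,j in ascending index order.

ISSUED = 5,6

  cy0 -> i0,i1 (or+sll) pair
  cy1 -> i2 (ld) no-port MEM/MEM
  cy2 -> i3 (ld) RAW r1
  cy3 -> i4 (and) RAW+WAW r2
  cy4 -> i5,i6 (sub+sub) pair
  cy5 -> i7 (sub) WAW r0
  cy6 -> i8 (sll) tail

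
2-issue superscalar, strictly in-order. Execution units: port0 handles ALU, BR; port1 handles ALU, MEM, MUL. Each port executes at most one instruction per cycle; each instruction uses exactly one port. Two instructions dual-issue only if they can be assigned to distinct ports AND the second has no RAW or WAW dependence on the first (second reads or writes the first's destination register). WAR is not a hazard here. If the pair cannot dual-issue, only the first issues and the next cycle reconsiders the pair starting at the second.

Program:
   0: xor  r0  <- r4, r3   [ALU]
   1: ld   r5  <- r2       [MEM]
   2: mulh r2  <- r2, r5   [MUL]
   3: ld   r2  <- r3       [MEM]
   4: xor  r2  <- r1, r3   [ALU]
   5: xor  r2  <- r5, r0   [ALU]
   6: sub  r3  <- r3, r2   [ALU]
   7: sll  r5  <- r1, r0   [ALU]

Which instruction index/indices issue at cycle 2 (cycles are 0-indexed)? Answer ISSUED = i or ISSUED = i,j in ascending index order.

  cy0 -> i0,i1 (xor+ld) pair
  cy1 -> i2 (mulh) no-port MUL/MEM
  cy2 -> i3 (ld) WAW r2
  cy3 -> i4 (xor) WAW r2
  cy4 -> i5 (xor) RAW r2
  cy5 -> i6,i7 (sub+sll) pair

ISSUED = 3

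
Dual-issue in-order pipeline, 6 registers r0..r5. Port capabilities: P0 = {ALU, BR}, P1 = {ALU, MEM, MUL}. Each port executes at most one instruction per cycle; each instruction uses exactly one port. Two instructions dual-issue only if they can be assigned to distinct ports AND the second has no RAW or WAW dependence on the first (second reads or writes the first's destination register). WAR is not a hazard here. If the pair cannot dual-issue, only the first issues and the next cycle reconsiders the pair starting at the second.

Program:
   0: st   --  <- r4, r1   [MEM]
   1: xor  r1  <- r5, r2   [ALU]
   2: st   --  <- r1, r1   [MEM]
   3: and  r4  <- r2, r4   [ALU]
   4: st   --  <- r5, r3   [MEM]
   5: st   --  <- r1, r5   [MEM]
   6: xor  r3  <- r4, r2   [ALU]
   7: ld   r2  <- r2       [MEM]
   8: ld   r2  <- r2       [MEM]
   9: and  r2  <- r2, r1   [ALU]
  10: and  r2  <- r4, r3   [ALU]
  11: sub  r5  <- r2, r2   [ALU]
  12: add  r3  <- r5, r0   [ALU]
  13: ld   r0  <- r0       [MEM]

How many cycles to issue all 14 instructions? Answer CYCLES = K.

CYCLES = 10

#0 head=0: st.MEM;xor.ALU i0/i1 2-wide
#1 head=2: st.MEM;and.ALU i2/i3 2-wide
#2 head=4: st.MEM i4 no-port MEM/MEM
#3 head=5: st.MEM;xor.ALU i5/i6 2-wide
#4 head=7: ld.MEM i7 no-port MEM/MEM
#5 head=8: ld.MEM i8 RAW+WAW r2
#6 head=9: and.ALU i9 WAW r2
#7 head=10: and.ALU i10 RAW r2
#8 head=11: sub.ALU i11 RAW r5
#9 head=12: add.ALU;ld.MEM i12/i13 2-wide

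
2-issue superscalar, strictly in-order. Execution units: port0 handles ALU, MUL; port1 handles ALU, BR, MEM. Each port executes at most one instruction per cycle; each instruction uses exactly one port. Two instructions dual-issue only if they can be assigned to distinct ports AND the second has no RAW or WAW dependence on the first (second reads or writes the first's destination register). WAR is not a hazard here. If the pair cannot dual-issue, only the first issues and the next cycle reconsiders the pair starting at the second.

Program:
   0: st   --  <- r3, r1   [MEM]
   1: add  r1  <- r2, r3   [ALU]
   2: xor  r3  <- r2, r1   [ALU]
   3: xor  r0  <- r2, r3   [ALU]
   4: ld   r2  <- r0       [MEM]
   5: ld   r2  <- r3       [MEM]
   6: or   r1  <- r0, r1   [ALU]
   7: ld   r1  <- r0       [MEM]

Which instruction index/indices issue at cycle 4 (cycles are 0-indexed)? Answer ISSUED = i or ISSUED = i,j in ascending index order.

t=0 i0,i1:st add ; dual
t=1 i2:xor ; RAW r3
t=2 i3:xor ; RAW r0
t=3 i4:ld ; no-port MEM/MEM
t=4 i5,i6:ld or ; dual
t=5 i7:ld ; tail

ISSUED = 5,6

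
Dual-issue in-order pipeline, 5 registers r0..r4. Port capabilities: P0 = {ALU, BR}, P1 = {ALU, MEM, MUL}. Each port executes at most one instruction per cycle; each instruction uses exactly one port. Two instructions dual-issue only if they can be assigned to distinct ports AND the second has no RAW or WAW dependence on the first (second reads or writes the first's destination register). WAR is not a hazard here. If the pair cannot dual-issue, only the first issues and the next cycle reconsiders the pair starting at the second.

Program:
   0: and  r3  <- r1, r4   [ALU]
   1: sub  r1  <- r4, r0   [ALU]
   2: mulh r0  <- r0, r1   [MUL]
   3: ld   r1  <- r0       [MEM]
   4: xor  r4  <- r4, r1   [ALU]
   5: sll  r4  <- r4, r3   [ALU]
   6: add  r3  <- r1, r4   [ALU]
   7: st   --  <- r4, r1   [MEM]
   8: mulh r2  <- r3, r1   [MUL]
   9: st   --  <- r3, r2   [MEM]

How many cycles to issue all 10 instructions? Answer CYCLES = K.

t=0 i0/i1:and/sub ; dual
t=1 i2:mulh ; no-port MUL/MEM
t=2 i3:ld ; RAW r1
t=3 i4:xor ; RAW+WAW r4
t=4 i5:sll ; RAW r4
t=5 i6/i7:add/st ; dual
t=6 i8:mulh ; no-port MUL/MEM
t=7 i9:st ; tail

CYCLES = 8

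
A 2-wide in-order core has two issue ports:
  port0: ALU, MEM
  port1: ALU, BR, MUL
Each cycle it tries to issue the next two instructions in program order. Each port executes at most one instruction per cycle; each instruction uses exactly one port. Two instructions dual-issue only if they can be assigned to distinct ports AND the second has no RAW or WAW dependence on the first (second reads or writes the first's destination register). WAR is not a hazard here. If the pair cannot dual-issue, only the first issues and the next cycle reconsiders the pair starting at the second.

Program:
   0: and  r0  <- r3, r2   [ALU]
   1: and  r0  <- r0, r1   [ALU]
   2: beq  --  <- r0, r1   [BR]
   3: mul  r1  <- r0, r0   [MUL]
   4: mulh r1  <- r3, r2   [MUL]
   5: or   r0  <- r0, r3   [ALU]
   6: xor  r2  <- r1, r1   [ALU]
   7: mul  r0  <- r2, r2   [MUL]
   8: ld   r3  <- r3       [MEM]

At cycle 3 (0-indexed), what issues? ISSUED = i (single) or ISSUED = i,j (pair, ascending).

c0: i0 and  RAW+WAW r0
c1: i1 and  RAW r0
c2: i2 beq  no-port BR/MUL
c3: i3 mul  no-port MUL/MUL
c4: i4,i5 mulh+or  dual
c5: i6 xor  RAW r2
c6: i7,i8 mul+ld  dual

ISSUED = 3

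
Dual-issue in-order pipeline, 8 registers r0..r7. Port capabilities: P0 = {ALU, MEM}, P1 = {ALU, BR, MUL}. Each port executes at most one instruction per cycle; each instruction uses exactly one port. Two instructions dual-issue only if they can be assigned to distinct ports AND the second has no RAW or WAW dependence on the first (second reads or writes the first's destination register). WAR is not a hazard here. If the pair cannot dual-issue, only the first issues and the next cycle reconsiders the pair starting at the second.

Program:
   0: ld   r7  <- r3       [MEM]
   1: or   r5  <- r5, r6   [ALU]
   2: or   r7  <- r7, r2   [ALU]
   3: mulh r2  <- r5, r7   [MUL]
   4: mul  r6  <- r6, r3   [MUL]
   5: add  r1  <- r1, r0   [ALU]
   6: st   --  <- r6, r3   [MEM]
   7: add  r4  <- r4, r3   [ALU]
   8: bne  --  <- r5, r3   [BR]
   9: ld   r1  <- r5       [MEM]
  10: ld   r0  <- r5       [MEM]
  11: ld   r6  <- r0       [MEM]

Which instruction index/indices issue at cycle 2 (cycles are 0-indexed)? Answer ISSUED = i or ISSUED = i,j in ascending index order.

c0: i0&i1 ld.MEM or.ALU  pair
c1: i2 or.ALU  RAW r7
c2: i3 mulh.MUL  no-port MUL/MUL
c3: i4&i5 mul.MUL add.ALU  pair
c4: i6&i7 st.MEM add.ALU  pair
c5: i8&i9 bne.BR ld.MEM  pair
c6: i10 ld.MEM  no-port MEM/MEM
c7: i11 ld.MEM  tail

ISSUED = 3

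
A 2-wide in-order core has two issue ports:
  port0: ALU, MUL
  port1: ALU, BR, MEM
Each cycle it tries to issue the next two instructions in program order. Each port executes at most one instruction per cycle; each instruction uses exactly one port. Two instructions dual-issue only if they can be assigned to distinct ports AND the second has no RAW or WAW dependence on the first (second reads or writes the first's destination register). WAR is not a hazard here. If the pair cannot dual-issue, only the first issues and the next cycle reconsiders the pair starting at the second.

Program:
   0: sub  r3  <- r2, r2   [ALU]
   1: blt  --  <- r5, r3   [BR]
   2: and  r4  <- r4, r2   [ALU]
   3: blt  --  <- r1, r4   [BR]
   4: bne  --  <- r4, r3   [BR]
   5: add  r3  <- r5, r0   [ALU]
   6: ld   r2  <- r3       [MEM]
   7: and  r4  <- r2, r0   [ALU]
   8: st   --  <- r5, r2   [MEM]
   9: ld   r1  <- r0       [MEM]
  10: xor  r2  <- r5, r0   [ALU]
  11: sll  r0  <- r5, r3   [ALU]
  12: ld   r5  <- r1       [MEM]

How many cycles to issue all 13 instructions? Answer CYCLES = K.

  cy0 -> i0 (sub.ALU) RAW r3
  cy1 -> i1&i2 (blt.BR+and.ALU) 2-wide
  cy2 -> i3 (blt.BR) no-port BR/BR
  cy3 -> i4&i5 (bne.BR+add.ALU) 2-wide
  cy4 -> i6 (ld.MEM) RAW r2
  cy5 -> i7&i8 (and.ALU+st.MEM) 2-wide
  cy6 -> i9&i10 (ld.MEM+xor.ALU) 2-wide
  cy7 -> i11&i12 (sll.ALU+ld.MEM) 2-wide

CYCLES = 8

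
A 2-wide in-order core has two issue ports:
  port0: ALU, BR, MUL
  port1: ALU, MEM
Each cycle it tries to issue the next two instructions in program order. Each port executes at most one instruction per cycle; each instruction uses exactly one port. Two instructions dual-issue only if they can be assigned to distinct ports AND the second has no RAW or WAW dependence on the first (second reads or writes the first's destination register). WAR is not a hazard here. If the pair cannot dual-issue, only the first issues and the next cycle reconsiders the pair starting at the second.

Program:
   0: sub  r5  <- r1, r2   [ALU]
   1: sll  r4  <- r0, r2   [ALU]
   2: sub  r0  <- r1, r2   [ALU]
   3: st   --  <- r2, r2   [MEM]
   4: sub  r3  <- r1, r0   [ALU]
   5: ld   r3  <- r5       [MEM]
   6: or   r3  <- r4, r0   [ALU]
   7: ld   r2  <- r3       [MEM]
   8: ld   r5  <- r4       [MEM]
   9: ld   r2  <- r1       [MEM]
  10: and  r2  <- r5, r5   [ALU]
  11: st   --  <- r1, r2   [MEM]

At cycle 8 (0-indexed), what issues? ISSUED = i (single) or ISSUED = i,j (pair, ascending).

ISSUED = 10

#0 head=0: sub/sll i0+i1 dual
#1 head=2: sub/st i2+i3 dual
#2 head=4: sub i4 WAW r3
#3 head=5: ld i5 WAW r3
#4 head=6: or i6 RAW r3
#5 head=7: ld i7 no-port MEM/MEM
#6 head=8: ld i8 no-port MEM/MEM
#7 head=9: ld i9 WAW r2
#8 head=10: and i10 RAW r2
#9 head=11: st i11 tail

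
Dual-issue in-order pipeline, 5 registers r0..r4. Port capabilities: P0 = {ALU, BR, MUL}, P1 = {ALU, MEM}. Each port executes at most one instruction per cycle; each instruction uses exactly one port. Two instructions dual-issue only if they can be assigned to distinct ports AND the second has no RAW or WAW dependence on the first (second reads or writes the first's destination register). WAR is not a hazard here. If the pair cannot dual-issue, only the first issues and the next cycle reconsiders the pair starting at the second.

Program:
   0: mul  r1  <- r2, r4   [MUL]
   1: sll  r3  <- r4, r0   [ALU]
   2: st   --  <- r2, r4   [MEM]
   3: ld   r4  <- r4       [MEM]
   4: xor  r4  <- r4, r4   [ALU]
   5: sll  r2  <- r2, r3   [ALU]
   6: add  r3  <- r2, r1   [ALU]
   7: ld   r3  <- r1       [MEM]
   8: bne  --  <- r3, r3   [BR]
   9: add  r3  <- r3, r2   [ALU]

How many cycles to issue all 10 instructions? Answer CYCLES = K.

t=0 i0/i1:mul.MUL+sll.ALU ; dual
t=1 i2:st.MEM ; no-port MEM/MEM
t=2 i3:ld.MEM ; RAW+WAW r4
t=3 i4/i5:xor.ALU+sll.ALU ; dual
t=4 i6:add.ALU ; WAW r3
t=5 i7:ld.MEM ; RAW r3
t=6 i8/i9:bne.BR+add.ALU ; dual

CYCLES = 7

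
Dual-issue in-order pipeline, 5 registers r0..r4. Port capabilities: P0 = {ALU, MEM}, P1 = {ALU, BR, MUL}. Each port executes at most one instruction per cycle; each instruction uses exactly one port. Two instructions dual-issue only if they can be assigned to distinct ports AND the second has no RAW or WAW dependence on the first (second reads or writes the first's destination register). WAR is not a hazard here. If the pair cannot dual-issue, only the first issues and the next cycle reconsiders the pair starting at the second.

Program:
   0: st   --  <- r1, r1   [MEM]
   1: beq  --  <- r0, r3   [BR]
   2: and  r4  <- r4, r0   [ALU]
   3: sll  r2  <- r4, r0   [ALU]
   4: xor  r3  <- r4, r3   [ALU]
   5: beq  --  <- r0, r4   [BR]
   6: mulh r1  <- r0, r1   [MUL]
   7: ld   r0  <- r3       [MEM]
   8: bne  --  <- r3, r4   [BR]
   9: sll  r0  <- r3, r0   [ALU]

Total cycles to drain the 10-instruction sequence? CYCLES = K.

0. st;beq @i0/i1  | pair
1. and @i2  | RAW r4
2. sll;xor @i3/i4  | pair
3. beq @i5  | no-port BR/MUL
4. mulh;ld @i6/i7  | pair
5. bne;sll @i8/i9  | pair

CYCLES = 6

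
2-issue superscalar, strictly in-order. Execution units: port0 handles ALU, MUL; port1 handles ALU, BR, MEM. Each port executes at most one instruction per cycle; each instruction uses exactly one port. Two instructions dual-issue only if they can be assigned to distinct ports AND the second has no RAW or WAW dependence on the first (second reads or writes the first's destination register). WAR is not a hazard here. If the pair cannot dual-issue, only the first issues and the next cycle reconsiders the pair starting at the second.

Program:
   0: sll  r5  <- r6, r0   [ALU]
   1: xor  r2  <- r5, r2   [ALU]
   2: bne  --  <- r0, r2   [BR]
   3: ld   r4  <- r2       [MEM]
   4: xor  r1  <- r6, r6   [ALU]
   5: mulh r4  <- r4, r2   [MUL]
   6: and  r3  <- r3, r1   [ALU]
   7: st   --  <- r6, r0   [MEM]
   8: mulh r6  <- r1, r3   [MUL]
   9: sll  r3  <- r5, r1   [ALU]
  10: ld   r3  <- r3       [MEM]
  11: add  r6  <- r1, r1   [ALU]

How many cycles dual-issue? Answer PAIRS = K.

PAIRS = 4

0. sll.ALU @i0  | RAW r5
1. xor.ALU @i1  | RAW r2
2. bne.BR @i2  | no-port BR/MEM
3. ld.MEM/xor.ALU @i3&i4  | dual
4. mulh.MUL/and.ALU @i5&i6  | dual
5. st.MEM/mulh.MUL @i7&i8  | dual
6. sll.ALU @i9  | RAW+WAW r3
7. ld.MEM/add.ALU @i10&i11  | dual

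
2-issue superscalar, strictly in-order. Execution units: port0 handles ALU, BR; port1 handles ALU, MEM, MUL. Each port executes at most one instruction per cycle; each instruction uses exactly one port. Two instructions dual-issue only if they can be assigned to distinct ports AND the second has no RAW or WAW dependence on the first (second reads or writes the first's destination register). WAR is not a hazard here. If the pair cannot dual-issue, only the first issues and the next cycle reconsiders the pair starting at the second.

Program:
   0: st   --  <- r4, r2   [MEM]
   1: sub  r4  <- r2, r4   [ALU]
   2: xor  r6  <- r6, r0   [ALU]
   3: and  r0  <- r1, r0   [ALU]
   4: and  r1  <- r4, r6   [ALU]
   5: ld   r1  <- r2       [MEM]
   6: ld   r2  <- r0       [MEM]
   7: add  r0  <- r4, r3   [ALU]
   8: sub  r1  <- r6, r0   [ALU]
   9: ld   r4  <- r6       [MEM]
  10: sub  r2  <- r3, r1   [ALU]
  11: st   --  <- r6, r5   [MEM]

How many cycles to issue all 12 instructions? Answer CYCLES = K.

CYCLES = 7

#0 head=0: st sub i0&i1 pair
#1 head=2: xor and i2&i3 pair
#2 head=4: and i4 WAW r1
#3 head=5: ld i5 no-port MEM/MEM
#4 head=6: ld add i6&i7 pair
#5 head=8: sub ld i8&i9 pair
#6 head=10: sub st i10&i11 pair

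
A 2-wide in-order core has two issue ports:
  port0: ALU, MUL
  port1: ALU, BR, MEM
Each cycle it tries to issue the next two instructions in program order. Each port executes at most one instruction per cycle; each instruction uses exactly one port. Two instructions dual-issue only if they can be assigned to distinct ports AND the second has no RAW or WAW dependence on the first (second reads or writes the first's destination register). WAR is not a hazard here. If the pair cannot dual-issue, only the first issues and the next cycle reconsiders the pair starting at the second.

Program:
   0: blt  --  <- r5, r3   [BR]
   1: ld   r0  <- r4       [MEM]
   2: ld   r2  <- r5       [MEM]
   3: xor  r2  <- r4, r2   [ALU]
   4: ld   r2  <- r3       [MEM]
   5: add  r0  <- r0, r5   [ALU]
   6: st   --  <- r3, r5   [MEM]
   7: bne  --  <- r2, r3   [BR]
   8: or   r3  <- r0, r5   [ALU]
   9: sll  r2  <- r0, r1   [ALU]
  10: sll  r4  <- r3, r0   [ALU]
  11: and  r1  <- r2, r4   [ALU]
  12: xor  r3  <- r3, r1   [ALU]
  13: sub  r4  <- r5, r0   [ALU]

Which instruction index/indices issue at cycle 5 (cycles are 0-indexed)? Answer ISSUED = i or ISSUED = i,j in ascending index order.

  cy0 -> i0 (blt.BR) no-port BR/MEM
  cy1 -> i1 (ld.MEM) no-port MEM/MEM
  cy2 -> i2 (ld.MEM) RAW+WAW r2
  cy3 -> i3 (xor.ALU) WAW r2
  cy4 -> i4&i5 (ld.MEM+add.ALU) pair
  cy5 -> i6 (st.MEM) no-port MEM/BR
  cy6 -> i7&i8 (bne.BR+or.ALU) pair
  cy7 -> i9&i10 (sll.ALU+sll.ALU) pair
  cy8 -> i11 (and.ALU) RAW r1
  cy9 -> i12&i13 (xor.ALU+sub.ALU) pair

ISSUED = 6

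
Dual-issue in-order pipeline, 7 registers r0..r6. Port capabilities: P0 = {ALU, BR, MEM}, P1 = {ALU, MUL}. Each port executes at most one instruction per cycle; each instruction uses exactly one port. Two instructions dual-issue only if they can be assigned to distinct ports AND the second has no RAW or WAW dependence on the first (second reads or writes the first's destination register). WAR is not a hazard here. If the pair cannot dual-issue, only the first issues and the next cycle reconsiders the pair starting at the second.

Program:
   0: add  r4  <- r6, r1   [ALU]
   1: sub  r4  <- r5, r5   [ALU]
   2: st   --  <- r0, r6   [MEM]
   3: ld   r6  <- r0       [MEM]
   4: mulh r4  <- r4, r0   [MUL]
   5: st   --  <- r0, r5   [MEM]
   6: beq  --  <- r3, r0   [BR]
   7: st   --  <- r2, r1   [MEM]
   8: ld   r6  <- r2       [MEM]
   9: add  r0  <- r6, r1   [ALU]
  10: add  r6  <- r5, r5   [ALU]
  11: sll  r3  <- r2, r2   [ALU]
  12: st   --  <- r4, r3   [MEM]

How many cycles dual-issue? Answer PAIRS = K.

#0 head=0: add.ALU i0 WAW r4
#1 head=1: sub.ALU;st.MEM i1+i2 dual
#2 head=3: ld.MEM;mulh.MUL i3+i4 dual
#3 head=5: st.MEM i5 no-port MEM/BR
#4 head=6: beq.BR i6 no-port BR/MEM
#5 head=7: st.MEM i7 no-port MEM/MEM
#6 head=8: ld.MEM i8 RAW r6
#7 head=9: add.ALU;add.ALU i9+i10 dual
#8 head=11: sll.ALU i11 RAW r3
#9 head=12: st.MEM i12 tail

PAIRS = 3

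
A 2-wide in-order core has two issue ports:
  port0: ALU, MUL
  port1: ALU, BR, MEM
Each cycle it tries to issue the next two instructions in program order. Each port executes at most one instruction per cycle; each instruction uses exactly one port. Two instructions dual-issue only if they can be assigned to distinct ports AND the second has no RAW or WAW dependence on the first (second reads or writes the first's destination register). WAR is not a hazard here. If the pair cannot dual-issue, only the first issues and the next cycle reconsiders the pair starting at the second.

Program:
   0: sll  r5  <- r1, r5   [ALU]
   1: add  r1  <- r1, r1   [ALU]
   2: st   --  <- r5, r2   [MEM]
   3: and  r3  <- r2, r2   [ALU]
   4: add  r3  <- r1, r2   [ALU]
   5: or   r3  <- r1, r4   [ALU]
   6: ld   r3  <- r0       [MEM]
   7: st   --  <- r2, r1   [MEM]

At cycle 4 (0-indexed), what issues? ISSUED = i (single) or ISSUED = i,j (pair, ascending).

  cy0 -> i0/i1 (sll+add) dual
  cy1 -> i2/i3 (st+and) dual
  cy2 -> i4 (add) WAW r3
  cy3 -> i5 (or) WAW r3
  cy4 -> i6 (ld) no-port MEM/MEM
  cy5 -> i7 (st) tail

ISSUED = 6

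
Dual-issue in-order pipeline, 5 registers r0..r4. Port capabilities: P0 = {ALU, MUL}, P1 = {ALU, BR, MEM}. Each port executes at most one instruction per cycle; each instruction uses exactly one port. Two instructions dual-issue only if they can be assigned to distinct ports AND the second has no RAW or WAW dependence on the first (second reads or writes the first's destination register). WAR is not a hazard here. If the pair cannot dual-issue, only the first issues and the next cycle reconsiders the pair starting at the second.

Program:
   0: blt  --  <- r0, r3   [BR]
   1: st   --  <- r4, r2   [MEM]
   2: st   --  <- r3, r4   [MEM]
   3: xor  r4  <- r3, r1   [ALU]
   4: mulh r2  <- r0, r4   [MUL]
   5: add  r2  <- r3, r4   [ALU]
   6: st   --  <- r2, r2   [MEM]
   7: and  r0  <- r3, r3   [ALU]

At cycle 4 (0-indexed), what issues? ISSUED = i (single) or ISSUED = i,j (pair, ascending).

0. blt.BR @i0  | no-port BR/MEM
1. st.MEM @i1  | no-port MEM/MEM
2. st.MEM+xor.ALU @i2+i3  | pair
3. mulh.MUL @i4  | WAW r2
4. add.ALU @i5  | RAW r2
5. st.MEM+and.ALU @i6+i7  | pair

ISSUED = 5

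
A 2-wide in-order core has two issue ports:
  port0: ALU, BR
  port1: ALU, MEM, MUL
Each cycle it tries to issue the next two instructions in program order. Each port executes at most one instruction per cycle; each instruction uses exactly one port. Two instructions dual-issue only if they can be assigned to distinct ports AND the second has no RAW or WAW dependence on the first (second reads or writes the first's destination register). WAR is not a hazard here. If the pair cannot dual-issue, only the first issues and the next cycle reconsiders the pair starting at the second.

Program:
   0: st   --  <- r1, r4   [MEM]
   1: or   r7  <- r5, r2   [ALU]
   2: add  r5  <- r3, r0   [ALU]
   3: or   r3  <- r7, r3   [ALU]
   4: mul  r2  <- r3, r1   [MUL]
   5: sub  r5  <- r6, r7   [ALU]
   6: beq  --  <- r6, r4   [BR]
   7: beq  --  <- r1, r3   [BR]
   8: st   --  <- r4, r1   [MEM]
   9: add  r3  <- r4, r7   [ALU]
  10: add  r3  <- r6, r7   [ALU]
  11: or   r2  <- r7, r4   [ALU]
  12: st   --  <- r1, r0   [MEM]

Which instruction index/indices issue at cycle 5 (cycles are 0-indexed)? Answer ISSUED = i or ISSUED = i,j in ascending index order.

  cy0 -> i0,i1 (st+or) pair
  cy1 -> i2,i3 (add+or) pair
  cy2 -> i4,i5 (mul+sub) pair
  cy3 -> i6 (beq) no-port BR/BR
  cy4 -> i7,i8 (beq+st) pair
  cy5 -> i9 (add) WAW r3
  cy6 -> i10,i11 (add+or) pair
  cy7 -> i12 (st) tail

ISSUED = 9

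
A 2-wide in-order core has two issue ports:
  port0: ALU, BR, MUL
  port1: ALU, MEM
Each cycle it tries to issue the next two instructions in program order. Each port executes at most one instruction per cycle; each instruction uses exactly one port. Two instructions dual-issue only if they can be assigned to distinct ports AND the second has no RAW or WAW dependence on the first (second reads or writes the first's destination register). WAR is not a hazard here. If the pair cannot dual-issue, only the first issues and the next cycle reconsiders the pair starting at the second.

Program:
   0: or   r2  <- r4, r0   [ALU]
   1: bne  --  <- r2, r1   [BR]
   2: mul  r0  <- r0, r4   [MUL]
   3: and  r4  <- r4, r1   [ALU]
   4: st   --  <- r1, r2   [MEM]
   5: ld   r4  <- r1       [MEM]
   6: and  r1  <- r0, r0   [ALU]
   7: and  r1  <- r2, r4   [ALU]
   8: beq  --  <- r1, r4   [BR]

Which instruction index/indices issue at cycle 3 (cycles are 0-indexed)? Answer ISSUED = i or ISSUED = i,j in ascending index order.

[0] i0  or  -- RAW r2
[1] i1  bne  -- no-port BR/MUL
[2] i2,i3  mul;and  -- pair
[3] i4  st  -- no-port MEM/MEM
[4] i5,i6  ld;and  -- pair
[5] i7  and  -- RAW r1
[6] i8  beq  -- tail

ISSUED = 4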